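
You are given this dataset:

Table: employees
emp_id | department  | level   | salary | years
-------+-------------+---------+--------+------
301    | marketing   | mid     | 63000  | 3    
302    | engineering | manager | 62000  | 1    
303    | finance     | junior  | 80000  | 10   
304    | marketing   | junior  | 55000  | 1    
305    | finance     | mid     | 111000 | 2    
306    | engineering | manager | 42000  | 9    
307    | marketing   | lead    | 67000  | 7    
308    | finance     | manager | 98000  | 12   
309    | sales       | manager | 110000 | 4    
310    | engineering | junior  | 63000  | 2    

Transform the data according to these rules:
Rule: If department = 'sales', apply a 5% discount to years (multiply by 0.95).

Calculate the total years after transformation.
50.8

Step 1: Records with department = 'sales' have total years = 4
Step 2: Apply multiplier: 4 × 0.95 = 3.8
Step 3: Other records total: 47
Step 4: Final sum = 3.8 + 47 = 50.8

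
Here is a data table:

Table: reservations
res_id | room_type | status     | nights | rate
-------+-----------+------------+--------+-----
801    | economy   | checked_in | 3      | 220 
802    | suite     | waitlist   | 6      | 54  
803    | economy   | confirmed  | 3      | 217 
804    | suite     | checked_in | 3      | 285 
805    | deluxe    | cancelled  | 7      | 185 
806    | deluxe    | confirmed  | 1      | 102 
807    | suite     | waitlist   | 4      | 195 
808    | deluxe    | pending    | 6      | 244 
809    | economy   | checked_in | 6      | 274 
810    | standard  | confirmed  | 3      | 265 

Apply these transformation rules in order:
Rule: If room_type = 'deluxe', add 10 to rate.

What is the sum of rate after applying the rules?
2071

Step 1: Count records where room_type = 'deluxe': 3
Step 2: Total bonus added: 3 × 10 = 30
Step 3: Original sum of rate: 2041
Step 4: Final sum = 2041 + 30 = 2071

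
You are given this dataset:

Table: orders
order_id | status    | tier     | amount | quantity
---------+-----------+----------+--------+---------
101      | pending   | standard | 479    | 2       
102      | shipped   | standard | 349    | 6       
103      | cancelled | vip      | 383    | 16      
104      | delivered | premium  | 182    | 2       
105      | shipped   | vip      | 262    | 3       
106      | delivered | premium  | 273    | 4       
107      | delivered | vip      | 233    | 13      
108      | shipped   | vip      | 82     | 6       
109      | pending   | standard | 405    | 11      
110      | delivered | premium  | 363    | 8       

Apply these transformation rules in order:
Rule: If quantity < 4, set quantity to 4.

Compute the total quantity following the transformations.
76

Step 1: 3 records have quantity < 4
Step 2: These records originally summed to 7
Step 3: After setting to minimum: 3 × 4 = 12
Step 4: Unaffected records sum: 64
Step 5: Final sum = 12 + 64 = 76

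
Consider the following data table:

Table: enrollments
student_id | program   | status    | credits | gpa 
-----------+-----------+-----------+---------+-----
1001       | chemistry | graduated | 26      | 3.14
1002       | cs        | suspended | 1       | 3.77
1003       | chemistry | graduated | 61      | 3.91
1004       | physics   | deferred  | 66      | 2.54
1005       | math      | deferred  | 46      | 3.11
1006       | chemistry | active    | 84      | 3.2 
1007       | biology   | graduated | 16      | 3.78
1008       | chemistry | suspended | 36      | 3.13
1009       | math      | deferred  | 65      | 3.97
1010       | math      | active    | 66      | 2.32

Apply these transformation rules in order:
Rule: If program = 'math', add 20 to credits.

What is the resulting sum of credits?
527

Step 1: Count records where program = 'math': 3
Step 2: Total bonus added: 3 × 20 = 60
Step 3: Original sum of credits: 467
Step 4: Final sum = 467 + 60 = 527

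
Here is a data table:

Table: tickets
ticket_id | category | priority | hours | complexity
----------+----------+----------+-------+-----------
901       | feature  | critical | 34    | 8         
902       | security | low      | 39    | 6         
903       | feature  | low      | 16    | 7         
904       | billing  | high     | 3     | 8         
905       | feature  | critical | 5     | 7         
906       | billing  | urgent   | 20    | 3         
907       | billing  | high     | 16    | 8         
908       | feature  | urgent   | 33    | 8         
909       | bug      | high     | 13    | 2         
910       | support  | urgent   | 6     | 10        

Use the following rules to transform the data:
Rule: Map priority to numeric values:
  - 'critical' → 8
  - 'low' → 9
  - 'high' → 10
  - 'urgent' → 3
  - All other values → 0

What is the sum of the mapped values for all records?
73

Step 1: Apply mapping to each record
Step 2: Count by status:
  'critical': 2 records × 8 = 16
  'low': 2 records × 9 = 18
  'high': 3 records × 10 = 30
  'urgent': 3 records × 3 = 9
Step 3: Sum all mapped values = 73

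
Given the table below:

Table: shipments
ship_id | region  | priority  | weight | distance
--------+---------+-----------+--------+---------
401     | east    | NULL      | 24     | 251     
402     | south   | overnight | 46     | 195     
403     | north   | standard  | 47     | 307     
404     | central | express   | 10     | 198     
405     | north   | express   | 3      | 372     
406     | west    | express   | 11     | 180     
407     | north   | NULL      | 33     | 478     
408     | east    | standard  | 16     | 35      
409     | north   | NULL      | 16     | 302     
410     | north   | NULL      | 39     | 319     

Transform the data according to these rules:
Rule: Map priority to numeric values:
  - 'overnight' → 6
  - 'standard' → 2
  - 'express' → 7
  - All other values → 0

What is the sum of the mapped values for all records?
31

Step 1: Apply mapping to each record
Step 2: Count by status:
  'overnight': 1 records × 6 = 6
  'standard': 2 records × 2 = 4
  'express': 3 records × 7 = 21
Step 3: Sum all mapped values = 31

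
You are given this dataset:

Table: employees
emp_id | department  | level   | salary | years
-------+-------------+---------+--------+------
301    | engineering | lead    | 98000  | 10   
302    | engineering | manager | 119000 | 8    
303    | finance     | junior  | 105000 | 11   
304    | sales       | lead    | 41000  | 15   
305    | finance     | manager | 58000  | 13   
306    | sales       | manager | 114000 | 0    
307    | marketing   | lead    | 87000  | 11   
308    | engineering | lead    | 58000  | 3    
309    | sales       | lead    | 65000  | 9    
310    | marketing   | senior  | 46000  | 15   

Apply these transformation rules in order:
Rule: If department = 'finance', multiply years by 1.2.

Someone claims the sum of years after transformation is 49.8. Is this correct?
No, the correct result is 99.8.

Step 1: Calculate the correct sum after transformation
Step 2: Apply multiplier 1.2 to records where department = 'finance'
Step 3: Correct result = 99.8
Step 4: Claimed result = 49.8
Step 5: 99.8 ≠ 49.8
Conclusion: The claimed result is incorrect. The correct answer is 99.8.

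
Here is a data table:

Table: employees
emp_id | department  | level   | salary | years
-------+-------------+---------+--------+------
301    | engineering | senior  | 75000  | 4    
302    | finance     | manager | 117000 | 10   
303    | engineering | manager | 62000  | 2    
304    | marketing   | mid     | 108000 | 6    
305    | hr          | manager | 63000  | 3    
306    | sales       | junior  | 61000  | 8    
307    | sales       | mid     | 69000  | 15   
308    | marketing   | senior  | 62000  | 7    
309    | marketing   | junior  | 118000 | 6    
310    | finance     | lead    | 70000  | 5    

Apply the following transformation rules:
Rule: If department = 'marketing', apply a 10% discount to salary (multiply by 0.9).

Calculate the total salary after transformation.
776200.0

Step 1: Records with department = 'marketing' have total salary = 288000
Step 2: Apply multiplier: 288000 × 0.9 = 259200.0
Step 3: Other records total: 517000
Step 4: Final sum = 259200.0 + 517000 = 776200.0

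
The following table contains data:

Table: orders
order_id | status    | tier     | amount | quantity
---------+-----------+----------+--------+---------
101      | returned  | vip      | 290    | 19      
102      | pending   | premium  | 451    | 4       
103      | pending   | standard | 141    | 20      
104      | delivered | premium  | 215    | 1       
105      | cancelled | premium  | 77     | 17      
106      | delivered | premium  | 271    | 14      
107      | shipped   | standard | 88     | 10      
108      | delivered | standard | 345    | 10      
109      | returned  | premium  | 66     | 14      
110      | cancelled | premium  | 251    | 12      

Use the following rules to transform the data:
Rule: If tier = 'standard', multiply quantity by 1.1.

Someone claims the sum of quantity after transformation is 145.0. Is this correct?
No, the correct result is 125.0.

Step 1: Calculate the correct sum after transformation
Step 2: Apply multiplier 1.1 to records where tier = 'standard'
Step 3: Correct result = 125.0
Step 4: Claimed result = 145.0
Step 5: 125.0 ≠ 145.0
Conclusion: The claimed result is incorrect. The correct answer is 125.0.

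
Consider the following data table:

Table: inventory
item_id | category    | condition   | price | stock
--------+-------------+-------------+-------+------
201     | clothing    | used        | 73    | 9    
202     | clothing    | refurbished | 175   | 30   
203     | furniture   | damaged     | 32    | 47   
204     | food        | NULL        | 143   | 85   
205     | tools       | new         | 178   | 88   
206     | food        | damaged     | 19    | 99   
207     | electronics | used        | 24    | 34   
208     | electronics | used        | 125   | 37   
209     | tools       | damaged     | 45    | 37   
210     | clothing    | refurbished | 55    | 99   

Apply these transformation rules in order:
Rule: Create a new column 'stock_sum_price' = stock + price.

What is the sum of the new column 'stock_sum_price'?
1434

Step 1: For each record, compute stock + price
Example calculations:
  9 + 73 = 82
  30 + 175 = 205
  47 + 32 = 79
  ...
Step 2: Sum all derived values
Step 3: Total = 1434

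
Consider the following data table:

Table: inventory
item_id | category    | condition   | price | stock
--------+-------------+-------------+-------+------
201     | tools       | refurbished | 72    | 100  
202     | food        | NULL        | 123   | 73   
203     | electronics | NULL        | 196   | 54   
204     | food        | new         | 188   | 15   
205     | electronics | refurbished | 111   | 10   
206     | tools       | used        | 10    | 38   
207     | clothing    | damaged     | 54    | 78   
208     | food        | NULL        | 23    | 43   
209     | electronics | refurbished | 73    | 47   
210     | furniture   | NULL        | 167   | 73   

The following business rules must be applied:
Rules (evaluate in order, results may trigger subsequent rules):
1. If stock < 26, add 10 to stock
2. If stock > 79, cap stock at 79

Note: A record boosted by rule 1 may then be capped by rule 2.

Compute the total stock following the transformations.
530

Step 1: Apply rule 1 to records with stock < 26
  - 2 records get bonus of 10
  - Of these, 0 records then exceed 79 and get capped
Step 2: Apply rule 2 to records with stock > 79
  - 1 records (original) are capped
Step 3: Calculate final sum = 530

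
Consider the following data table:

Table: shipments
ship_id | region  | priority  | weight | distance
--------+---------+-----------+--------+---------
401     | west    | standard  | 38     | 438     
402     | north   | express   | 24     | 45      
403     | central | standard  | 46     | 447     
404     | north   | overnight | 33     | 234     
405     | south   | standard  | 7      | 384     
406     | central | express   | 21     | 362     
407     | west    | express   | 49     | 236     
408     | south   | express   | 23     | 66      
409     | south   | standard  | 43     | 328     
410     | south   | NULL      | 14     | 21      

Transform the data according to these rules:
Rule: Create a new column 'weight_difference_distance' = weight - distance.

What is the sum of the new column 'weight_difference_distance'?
-2263

Step 1: For each record, compute weight - distance
Example calculations:
  38 - 438 = -400
  24 - 45 = -21
  46 - 447 = -401
  ...
Step 2: Sum all derived values
Step 3: Total = -2263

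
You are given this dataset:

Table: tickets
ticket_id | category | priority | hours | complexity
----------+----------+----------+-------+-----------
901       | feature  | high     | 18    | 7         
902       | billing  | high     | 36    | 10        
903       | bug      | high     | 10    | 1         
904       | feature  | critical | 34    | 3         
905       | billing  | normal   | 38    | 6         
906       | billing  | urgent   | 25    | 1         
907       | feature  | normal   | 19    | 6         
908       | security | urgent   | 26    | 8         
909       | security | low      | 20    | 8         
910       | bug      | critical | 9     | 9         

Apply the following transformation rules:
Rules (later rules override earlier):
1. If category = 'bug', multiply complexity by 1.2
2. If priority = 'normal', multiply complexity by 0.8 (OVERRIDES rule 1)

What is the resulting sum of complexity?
58.6

Step 1: Rule 2 takes priority for records with priority = 'normal'
  - 2 records: 12 × 0.8 = 9.6
Step 2: Rule 1 applies to remaining records with category = 'bug'
  - 2 records: 10 × 1.2 = 12.0
Step 3: Other records unchanged: 37
Step 4: Final sum = 9.6 + 12.0 + 37 = 58.6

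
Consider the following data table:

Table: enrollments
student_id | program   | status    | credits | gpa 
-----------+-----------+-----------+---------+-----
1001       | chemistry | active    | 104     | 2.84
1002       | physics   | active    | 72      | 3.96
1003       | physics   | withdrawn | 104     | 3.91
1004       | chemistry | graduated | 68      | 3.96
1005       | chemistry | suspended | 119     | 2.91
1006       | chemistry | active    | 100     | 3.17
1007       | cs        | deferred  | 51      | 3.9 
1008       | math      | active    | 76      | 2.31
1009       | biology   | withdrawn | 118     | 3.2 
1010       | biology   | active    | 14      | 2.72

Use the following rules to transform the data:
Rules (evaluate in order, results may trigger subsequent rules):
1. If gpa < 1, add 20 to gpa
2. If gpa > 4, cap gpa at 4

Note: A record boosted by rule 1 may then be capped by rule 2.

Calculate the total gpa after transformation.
32.88

Step 1: Apply rule 1 to records with gpa < 1
  - 0 records get bonus of 20
  - Of these, 0 records then exceed 4 and get capped
Step 2: Apply rule 2 to records with gpa > 4
  - 0 records (original) are capped
Step 3: Calculate final sum = 32.88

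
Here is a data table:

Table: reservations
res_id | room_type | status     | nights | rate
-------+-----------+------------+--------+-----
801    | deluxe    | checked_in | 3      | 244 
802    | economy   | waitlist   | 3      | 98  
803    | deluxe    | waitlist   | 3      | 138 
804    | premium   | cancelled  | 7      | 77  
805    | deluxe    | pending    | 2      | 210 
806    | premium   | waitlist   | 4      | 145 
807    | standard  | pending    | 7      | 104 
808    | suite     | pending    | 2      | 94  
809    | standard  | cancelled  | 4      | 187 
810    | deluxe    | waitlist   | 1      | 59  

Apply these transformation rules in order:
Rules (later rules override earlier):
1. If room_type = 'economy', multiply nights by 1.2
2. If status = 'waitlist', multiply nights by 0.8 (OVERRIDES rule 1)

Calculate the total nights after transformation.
33.8

Step 1: Rule 2 takes priority for records with status = 'waitlist'
  - 4 records: 11 × 0.8 = 8.8
Step 2: Rule 1 applies to remaining records with room_type = 'economy'
  - 0 records: 0 × 1.2 = 0.0
Step 3: Other records unchanged: 25
Step 4: Final sum = 8.8 + 0.0 + 25 = 33.8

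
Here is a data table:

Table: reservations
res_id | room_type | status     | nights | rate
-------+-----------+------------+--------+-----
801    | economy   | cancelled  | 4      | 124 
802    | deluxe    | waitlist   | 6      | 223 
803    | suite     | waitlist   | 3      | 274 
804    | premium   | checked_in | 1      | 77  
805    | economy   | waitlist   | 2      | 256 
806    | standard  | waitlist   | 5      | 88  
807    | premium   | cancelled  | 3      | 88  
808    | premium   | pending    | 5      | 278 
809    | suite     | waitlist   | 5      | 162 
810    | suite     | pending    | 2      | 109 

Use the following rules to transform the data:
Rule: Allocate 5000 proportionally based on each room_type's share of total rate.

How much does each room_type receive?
deluxe: 664.09, economy: 1131.63, premium: 1319.24, standard: 262.06, suite: 1622.99

Step 1: Calculate total rate = 1679
Step 2: Calculate each room_type's proportion:
  deluxe: 223/1679 = 13.28% → 664.09
  economy: 380/1679 = 22.63% → 1131.63
  premium: 443/1679 = 26.38% → 1319.24
  standard: 88/1679 = 5.24% → 262.06
  suite: 545/1679 = 32.46% → 1622.99
Step 3: Verify: sum of allocations ≈ 5000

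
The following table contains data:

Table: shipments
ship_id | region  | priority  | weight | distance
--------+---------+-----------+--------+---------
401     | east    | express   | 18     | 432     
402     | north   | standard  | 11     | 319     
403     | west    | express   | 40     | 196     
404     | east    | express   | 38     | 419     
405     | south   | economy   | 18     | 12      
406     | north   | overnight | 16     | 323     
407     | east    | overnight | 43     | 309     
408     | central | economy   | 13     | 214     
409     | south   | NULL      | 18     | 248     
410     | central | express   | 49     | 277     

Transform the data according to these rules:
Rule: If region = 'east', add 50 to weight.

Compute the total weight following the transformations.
414

Step 1: Count records where region = 'east': 3
Step 2: Total bonus added: 3 × 50 = 150
Step 3: Original sum of weight: 264
Step 4: Final sum = 264 + 150 = 414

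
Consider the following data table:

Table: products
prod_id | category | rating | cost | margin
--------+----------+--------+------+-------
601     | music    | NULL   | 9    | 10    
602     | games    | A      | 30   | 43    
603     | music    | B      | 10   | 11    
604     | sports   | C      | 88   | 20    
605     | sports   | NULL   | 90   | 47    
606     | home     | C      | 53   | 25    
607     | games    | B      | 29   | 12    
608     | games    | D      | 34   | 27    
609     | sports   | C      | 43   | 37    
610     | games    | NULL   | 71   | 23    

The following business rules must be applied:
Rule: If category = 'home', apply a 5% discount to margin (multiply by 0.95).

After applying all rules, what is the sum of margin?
253.75

Step 1: Records with category = 'home' have total margin = 25
Step 2: Apply multiplier: 25 × 0.95 = 23.75
Step 3: Other records total: 230
Step 4: Final sum = 23.75 + 230 = 253.75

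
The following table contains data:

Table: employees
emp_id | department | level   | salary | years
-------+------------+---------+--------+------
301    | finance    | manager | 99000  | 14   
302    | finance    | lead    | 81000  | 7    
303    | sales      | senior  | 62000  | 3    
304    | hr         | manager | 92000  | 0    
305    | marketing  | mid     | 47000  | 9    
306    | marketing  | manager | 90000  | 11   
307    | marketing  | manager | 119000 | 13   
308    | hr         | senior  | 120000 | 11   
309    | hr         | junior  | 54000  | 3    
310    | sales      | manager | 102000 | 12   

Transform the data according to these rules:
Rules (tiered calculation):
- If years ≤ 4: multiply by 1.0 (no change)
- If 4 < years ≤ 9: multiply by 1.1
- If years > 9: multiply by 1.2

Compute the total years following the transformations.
96.8

Step 1: Tier 1 (years ≤ 4): 3 records, sum = 6 × 1.0 = 6.0
Step 2: Tier 2 (4 < years ≤ 9): 2 records, sum = 16 × 1.1 = 17.6
Step 3: Tier 3 (years > 9): 5 records, sum = 61 × 1.2 = 73.2
Step 4: Final sum = 6.0 + 17.6 + 73.2 = 96.8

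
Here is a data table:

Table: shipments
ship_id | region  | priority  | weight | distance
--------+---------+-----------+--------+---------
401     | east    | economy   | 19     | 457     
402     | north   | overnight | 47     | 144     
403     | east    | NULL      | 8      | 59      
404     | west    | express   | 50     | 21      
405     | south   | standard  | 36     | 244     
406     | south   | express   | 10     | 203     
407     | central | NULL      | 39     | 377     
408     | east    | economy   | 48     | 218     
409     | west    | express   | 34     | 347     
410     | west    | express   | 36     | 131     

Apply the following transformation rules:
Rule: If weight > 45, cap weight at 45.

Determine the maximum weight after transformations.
45

Step 1: Original maximum weight = 50
Step 2: Apply cap at 45
Step 3: 3 records had weight > 45 and were capped
Step 4: Maximum after transformation = 45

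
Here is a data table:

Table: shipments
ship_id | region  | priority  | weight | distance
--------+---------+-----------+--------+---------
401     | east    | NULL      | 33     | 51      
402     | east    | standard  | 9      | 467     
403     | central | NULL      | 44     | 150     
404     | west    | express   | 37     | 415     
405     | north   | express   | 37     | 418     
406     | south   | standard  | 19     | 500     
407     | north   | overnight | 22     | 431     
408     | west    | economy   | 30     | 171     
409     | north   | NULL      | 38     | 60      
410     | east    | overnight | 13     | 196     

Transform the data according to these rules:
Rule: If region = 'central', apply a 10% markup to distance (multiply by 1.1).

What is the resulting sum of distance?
2874.0

Step 1: Records with region = 'central' have total distance = 150
Step 2: Apply multiplier: 150 × 1.1 = 165.0
Step 3: Other records total: 2709
Step 4: Final sum = 165.0 + 2709 = 2874.0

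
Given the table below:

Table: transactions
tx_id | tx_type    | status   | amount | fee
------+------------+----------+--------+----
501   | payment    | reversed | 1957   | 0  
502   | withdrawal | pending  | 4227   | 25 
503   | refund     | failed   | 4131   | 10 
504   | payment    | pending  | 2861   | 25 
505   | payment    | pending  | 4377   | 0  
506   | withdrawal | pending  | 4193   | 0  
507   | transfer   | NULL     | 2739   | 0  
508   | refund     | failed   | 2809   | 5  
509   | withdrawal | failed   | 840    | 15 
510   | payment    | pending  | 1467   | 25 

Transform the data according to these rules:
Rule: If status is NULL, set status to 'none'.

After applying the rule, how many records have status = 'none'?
1

Step 1: Count records where status IS NULL
Step 2: Found 1 records with NULL status
Step 3: These records will have status set to 'none'
Step 4: Records already having status = 'none': 0
Step 5: Answer: 1 + 0 = 1 records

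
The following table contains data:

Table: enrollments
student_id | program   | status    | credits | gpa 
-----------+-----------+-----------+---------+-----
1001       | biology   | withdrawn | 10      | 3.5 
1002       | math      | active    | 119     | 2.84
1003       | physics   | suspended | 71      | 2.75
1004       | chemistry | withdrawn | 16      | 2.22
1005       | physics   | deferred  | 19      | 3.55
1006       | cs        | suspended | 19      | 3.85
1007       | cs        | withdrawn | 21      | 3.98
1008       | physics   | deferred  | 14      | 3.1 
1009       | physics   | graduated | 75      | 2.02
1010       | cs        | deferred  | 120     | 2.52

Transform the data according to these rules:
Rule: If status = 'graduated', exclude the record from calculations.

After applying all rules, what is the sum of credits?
409

Step 1: Identify records where status = 'graduated'
Step 2: The excluded records sum to 75
Step 3: Original total credits = 484
Step 4: Remaining total = 484 - 75 = 409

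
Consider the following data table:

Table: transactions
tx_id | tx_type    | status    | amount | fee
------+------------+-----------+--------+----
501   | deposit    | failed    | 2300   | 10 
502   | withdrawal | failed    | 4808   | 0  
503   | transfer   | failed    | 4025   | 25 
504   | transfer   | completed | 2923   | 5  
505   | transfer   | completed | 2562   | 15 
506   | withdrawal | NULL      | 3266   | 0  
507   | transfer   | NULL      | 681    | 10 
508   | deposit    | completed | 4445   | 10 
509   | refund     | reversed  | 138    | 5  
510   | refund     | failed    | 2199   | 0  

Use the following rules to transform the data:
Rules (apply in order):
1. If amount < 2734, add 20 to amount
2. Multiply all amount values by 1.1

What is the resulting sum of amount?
30191.7

Step 1: Apply Rule 1 - Add 20 to records with amount < 2734
  - 5 records affected: 7880 + (5 × 20) = 7980
  - Unaffected records: 19467
  - Sum after Rule 1: 27447
Step 2: Apply Rule 2 - Multiply all by 1.1
  - 27447 × 1.1 = 30191.7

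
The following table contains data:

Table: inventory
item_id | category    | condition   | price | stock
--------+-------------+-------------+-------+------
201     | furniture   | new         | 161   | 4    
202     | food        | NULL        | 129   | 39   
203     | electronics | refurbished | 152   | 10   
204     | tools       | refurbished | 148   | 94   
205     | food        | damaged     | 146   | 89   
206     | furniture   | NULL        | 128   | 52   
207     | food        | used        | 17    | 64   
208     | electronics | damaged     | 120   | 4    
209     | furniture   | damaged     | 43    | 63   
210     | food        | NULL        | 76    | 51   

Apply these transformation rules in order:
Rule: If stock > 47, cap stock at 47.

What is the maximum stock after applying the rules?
47

Step 1: Original maximum stock = 94
Step 2: Apply cap at 47
Step 3: 6 records had stock > 47 and were capped
Step 4: Maximum after transformation = 47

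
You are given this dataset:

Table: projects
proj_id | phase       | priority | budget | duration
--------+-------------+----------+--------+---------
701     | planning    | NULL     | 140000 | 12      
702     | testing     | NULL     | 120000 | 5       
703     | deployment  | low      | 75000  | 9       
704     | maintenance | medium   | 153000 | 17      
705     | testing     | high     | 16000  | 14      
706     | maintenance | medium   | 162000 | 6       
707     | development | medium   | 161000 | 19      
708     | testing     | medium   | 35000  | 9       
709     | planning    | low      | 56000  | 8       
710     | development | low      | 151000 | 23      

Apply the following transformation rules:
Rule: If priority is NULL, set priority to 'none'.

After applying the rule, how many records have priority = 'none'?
2

Step 1: Count records where priority IS NULL
Step 2: Found 2 records with NULL priority
Step 3: These records will have priority set to 'none'
Step 4: Records already having priority = 'none': 0
Step 5: Answer: 2 + 0 = 2 records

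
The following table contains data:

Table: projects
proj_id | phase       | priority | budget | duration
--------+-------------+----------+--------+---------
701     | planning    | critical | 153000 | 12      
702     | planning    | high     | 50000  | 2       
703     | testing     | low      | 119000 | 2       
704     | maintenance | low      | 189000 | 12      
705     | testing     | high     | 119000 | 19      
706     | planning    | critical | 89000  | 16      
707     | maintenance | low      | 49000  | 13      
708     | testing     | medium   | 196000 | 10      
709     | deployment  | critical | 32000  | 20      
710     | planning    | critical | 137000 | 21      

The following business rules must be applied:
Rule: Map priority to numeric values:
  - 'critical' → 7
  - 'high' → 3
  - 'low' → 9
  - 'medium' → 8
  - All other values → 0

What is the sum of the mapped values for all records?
69

Step 1: Apply mapping to each record
Step 2: Count by status:
  'critical': 4 records × 7 = 28
  'high': 2 records × 3 = 6
  'low': 3 records × 9 = 27
  'medium': 1 records × 8 = 8
Step 3: Sum all mapped values = 69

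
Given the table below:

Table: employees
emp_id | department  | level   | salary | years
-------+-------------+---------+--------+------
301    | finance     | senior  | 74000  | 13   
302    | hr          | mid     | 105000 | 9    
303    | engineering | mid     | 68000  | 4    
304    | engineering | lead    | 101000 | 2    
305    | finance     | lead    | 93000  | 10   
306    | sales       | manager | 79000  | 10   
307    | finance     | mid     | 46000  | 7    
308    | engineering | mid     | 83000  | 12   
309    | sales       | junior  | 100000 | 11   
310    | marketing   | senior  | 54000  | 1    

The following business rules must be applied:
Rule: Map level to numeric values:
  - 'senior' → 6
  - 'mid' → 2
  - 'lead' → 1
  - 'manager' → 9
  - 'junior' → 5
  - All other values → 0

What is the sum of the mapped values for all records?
36

Step 1: Apply mapping to each record
Step 2: Count by status:
  'senior': 2 records × 6 = 12
  'mid': 4 records × 2 = 8
  'lead': 2 records × 1 = 2
  'manager': 1 records × 9 = 9
  'junior': 1 records × 5 = 5
Step 3: Sum all mapped values = 36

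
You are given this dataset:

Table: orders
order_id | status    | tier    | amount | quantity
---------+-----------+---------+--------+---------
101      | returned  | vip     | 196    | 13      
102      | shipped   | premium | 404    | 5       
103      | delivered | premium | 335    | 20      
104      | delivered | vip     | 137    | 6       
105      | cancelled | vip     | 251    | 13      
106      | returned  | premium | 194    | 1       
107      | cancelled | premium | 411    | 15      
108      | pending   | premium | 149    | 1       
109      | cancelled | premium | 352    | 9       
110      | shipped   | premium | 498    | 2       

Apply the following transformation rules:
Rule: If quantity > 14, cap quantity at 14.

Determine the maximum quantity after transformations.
14

Step 1: Original maximum quantity = 20
Step 2: Apply cap at 14
Step 3: 2 records had quantity > 14 and were capped
Step 4: Maximum after transformation = 14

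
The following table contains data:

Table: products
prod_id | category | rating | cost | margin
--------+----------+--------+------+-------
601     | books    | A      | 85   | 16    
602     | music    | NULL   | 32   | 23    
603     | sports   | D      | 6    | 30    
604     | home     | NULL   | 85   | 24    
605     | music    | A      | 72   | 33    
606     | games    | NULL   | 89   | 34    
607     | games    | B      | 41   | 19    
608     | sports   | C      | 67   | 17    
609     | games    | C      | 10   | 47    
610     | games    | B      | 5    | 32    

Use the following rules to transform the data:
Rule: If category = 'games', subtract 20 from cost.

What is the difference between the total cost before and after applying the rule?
80

Step 1: Original sum of cost = 492
Step 2: 4 records have category = 'games'
Step 3: Each affected record changes by -20
Step 4: Total change = 4 × -20 = -80
Step 5: New sum = 492 + -80 = 412
Step 6: Difference = |412 - 492| = 80
        (Sum decreased by 80)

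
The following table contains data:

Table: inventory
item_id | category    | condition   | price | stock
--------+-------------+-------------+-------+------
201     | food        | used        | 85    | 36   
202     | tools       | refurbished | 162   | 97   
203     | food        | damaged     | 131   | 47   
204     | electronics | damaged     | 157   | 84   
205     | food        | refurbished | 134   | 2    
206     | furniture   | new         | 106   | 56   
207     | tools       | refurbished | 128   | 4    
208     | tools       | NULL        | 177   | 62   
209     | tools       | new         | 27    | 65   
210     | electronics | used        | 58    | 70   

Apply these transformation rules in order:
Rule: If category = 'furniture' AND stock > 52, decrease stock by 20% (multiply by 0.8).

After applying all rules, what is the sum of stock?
511.8

Step 1: Find records where category = 'furniture' AND stock > 52
Step 2: 1 records match, summing to 56
Step 3: After multiplier: 56 × 0.8 = 44.8
Step 4: Unaffected records sum: 467
Step 5: Final sum = 44.8 + 467 = 511.8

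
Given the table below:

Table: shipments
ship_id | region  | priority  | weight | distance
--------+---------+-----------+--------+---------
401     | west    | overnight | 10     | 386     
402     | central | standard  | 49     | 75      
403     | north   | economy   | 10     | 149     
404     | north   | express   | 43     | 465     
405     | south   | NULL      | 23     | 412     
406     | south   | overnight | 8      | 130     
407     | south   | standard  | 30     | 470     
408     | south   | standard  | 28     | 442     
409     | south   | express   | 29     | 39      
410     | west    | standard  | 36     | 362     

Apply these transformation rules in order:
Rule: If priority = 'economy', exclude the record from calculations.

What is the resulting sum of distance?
2781

Step 1: Identify records where priority = 'economy'
Step 2: The excluded records sum to 149
Step 3: Original total distance = 2930
Step 4: Remaining total = 2930 - 149 = 2781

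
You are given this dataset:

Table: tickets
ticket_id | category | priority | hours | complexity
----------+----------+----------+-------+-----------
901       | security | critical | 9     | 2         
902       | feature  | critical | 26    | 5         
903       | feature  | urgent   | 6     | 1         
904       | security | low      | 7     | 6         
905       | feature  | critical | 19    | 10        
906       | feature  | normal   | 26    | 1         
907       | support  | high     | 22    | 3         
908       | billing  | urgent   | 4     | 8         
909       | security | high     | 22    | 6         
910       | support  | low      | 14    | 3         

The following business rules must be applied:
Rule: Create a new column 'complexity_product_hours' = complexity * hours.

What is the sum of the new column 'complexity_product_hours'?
684

Step 1: For each record, compute complexity * hours
Example calculations:
  2 * 9 = 18
  5 * 26 = 130
  1 * 6 = 6
  ...
Step 2: Sum all derived values
Step 3: Total = 684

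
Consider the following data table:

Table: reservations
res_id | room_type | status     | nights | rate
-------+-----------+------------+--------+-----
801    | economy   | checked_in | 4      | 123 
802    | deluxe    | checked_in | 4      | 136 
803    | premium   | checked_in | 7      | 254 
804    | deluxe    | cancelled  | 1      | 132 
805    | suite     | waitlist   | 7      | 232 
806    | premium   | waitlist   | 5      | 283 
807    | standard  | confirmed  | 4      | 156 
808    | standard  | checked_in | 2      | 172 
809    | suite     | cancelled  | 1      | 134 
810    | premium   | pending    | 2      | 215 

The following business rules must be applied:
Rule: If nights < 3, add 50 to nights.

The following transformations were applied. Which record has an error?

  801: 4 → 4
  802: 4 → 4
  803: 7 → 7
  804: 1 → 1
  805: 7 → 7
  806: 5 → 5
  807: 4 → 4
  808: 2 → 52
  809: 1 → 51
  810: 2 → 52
Record 804 has an error. The correct transformed value should be 51, not 1.

Step 1: Check each record against the rule
Step 2: Record 804 has nights = 1
Step 3: Since 1 < 3, the bonus should have been applied
Step 4: Correct value = 51, but claimed value = 1
Conclusion: Record 804 has the error.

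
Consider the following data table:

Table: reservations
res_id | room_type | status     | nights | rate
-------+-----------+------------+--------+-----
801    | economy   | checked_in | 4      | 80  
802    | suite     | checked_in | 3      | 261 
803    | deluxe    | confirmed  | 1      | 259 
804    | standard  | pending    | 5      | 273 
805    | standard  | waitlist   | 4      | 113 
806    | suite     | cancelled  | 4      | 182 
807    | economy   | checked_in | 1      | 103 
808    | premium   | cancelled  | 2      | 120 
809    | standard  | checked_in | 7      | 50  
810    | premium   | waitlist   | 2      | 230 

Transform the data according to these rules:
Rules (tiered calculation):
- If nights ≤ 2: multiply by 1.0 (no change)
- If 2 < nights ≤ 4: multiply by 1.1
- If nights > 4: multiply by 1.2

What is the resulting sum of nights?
36.9

Step 1: Tier 1 (nights ≤ 2): 4 records, sum = 6 × 1.0 = 6.0
Step 2: Tier 2 (2 < nights ≤ 4): 4 records, sum = 15 × 1.1 = 16.5
Step 3: Tier 3 (nights > 4): 2 records, sum = 12 × 1.2 = 14.4
Step 4: Final sum = 6.0 + 16.5 + 14.4 = 36.9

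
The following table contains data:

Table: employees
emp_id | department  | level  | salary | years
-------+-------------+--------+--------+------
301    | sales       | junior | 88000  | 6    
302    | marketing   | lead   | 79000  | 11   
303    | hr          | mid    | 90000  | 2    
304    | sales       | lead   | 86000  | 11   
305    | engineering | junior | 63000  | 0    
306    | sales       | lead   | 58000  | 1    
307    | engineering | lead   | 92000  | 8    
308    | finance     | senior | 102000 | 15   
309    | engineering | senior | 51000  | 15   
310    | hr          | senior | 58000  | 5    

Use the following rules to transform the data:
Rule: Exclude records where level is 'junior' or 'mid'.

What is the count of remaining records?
7

Step 1: Count records to exclude
  - 2 (junior) + 1 (mid) = 3 records
Step 2: Total records: 10
Step 3: Remaining = 10 - 3 = 7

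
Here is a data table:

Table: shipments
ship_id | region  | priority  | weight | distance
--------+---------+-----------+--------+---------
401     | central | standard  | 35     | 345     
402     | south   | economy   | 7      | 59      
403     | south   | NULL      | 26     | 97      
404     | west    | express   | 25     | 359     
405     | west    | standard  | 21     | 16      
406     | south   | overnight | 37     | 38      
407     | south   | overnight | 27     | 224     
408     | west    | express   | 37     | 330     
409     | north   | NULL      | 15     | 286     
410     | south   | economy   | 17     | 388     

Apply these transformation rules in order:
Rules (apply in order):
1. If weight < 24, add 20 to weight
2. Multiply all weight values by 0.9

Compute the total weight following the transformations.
294.3

Step 1: Apply Rule 1 - Add 20 to records with weight < 24
  - 4 records affected: 60 + (4 × 20) = 140
  - Unaffected records: 187
  - Sum after Rule 1: 327
Step 2: Apply Rule 2 - Multiply all by 0.9
  - 327 × 0.9 = 294.3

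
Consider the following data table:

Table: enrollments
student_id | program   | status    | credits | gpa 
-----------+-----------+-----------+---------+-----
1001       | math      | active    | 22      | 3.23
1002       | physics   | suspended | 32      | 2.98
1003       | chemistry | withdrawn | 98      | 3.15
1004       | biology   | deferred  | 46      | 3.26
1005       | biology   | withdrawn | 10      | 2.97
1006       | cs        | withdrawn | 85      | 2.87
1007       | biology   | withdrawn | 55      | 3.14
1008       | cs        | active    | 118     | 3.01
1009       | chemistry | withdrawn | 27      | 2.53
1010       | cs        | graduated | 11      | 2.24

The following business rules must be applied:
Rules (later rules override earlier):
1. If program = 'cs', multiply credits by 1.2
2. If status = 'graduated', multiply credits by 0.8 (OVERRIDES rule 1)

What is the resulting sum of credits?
542.4

Step 1: Rule 2 takes priority for records with status = 'graduated'
  - 1 records: 11 × 0.8 = 8.8
Step 2: Rule 1 applies to remaining records with program = 'cs'
  - 2 records: 203 × 1.2 = 243.6
Step 3: Other records unchanged: 290
Step 4: Final sum = 8.8 + 243.6 + 290 = 542.4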